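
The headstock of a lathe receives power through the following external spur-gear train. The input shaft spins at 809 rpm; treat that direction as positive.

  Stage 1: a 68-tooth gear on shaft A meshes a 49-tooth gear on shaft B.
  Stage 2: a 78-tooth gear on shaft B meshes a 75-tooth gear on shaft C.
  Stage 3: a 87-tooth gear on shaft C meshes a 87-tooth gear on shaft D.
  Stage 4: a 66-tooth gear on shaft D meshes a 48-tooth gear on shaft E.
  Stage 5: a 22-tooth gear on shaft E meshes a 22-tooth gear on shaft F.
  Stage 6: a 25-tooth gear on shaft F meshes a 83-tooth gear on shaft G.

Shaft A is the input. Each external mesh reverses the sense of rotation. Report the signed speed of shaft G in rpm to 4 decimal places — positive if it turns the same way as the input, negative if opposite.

+483.5700 rpm (same as input, |ω| = 483.5700 rpm)

Stage 1 [68T→49T]: ω = 809.0000×68/49 = 1122.6939 rpm, dir flips to −; running = −1122.6939
Stage 2 [78T→75T]: ω = 1122.6939×78/75 = 1167.6016 rpm, dir flips to +; running = +1167.6016
Stage 3 [87T→87T]: ω = 1167.6016×87/87 = 1167.6016 rpm, dir flips to −; running = −1167.6016
Stage 4 [66T→48T]: ω = 1167.6016×66/48 = 1605.4522 rpm, dir flips to +; running = +1605.4522
Stage 5 [22T→22T]: ω = 1605.4522×22/22 = 1605.4522 rpm, dir flips to −; running = −1605.4522
Stage 6 [25T→83T]: ω = 1605.4522×25/83 = 483.5700 rpm, dir flips to +; running = +483.5700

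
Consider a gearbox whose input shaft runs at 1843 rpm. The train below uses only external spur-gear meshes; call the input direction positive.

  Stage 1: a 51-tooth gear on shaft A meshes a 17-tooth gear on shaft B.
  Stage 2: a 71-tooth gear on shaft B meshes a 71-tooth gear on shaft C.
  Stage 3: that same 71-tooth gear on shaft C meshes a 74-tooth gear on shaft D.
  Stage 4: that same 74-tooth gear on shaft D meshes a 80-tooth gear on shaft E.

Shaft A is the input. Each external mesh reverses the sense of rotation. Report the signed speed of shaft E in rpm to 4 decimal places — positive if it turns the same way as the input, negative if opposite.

+4906.9875 rpm (same as input, |ω| = 4906.9875 rpm)

Stage 1 [51T→17T]: ω = 1843.0000×51/17 = 5529.0000 rpm, dir flips to −; running = −5529.0000
Stage 2 [71T→71T]: ω = 5529.0000×71/71 = 5529.0000 rpm, dir flips to +; running = +5529.0000
Stage 3 [71T→74T]: ω = 5529.0000×71/74 = 5304.8514 rpm, dir flips to −; running = −5304.8514
Stage 4 [74T→80T]: ω = 5304.8514×74/80 = 4906.9875 rpm, dir flips to +; running = +4906.9875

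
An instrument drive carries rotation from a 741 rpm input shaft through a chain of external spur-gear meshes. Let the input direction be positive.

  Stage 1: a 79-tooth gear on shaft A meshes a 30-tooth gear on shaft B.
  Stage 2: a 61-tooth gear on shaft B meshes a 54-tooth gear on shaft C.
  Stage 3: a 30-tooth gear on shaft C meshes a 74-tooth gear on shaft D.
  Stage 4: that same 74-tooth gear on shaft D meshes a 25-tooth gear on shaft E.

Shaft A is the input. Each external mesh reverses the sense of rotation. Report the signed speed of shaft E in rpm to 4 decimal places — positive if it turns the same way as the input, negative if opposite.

+2645.0956 rpm (same as input, |ω| = 2645.0956 rpm)

Stage 1 [79T→30T]: ω = 741.0000×79/30 = 1951.3000 rpm, dir flips to −; running = −1951.3000
Stage 2 [61T→54T]: ω = 1951.3000×61/54 = 2204.2463 rpm, dir flips to +; running = +2204.2463
Stage 3 [30T→74T]: ω = 2204.2463×30/74 = 893.6134 rpm, dir flips to −; running = −893.6134
Stage 4 [74T→25T]: ω = 893.6134×74/25 = 2645.0956 rpm, dir flips to +; running = +2645.0956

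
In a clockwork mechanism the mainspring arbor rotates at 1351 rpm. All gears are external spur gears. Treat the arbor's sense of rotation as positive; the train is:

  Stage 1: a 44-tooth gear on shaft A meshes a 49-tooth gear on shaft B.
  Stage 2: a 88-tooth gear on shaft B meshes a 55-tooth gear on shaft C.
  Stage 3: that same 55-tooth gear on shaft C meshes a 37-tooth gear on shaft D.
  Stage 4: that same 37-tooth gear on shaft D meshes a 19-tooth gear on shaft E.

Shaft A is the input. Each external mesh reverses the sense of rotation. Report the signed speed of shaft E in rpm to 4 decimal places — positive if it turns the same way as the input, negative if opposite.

+5618.7669 rpm (same as input, |ω| = 5618.7669 rpm)

Stage 1 [44T→49T]: ω = 1351.0000×44/49 = 1213.1429 rpm, dir flips to −; running = −1213.1429
Stage 2 [88T→55T]: ω = 1213.1429×88/55 = 1941.0286 rpm, dir flips to +; running = +1941.0286
Stage 3 [55T→37T]: ω = 1941.0286×55/37 = 2885.3127 rpm, dir flips to −; running = −2885.3127
Stage 4 [37T→19T]: ω = 2885.3127×37/19 = 5618.7669 rpm, dir flips to +; running = +5618.7669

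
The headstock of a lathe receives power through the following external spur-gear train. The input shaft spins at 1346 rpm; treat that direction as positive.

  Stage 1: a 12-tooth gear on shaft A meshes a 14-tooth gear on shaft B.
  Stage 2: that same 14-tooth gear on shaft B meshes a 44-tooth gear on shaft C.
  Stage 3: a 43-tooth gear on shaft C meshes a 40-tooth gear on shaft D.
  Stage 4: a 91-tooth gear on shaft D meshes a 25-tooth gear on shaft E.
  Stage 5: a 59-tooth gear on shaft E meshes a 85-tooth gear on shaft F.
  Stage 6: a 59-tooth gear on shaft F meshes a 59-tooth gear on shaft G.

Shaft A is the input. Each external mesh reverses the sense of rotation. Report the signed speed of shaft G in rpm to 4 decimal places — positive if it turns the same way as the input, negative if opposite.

Stage 1 [12T→14T]: ω = 1346.0000×12/14 = 1153.7143 rpm, dir flips to −; running = −1153.7143
Stage 2 [14T→44T]: ω = 1153.7143×14/44 = 367.0909 rpm, dir flips to +; running = +367.0909
Stage 3 [43T→40T]: ω = 367.0909×43/40 = 394.6227 rpm, dir flips to −; running = −394.6227
Stage 4 [91T→25T]: ω = 394.6227×91/25 = 1436.4267 rpm, dir flips to +; running = +1436.4267
Stage 5 [59T→85T]: ω = 1436.4267×59/85 = 997.0491 rpm, dir flips to −; running = −997.0491
Stage 6 [59T→59T]: ω = 997.0491×59/59 = 997.0491 rpm, dir flips to +; running = +997.0491

+997.0491 rpm (same as input, |ω| = 997.0491 rpm)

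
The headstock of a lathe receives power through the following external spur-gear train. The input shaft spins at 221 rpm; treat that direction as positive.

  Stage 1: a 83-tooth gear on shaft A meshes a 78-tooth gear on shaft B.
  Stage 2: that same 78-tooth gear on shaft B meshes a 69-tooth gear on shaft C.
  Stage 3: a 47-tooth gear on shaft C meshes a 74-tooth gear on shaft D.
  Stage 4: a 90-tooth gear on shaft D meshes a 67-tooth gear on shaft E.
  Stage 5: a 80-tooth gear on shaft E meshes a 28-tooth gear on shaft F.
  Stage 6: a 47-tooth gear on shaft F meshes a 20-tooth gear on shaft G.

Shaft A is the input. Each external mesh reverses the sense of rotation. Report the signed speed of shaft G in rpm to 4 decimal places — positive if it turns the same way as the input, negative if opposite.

Stage 1 [83T→78T]: ω = 221.0000×83/78 = 235.1667 rpm, dir flips to −; running = −235.1667
Stage 2 [78T→69T]: ω = 235.1667×78/69 = 265.8406 rpm, dir flips to +; running = +265.8406
Stage 3 [47T→74T]: ω = 265.8406×47/74 = 168.8447 rpm, dir flips to −; running = −168.8447
Stage 4 [90T→67T]: ω = 168.8447×90/67 = 226.8063 rpm, dir flips to +; running = +226.8063
Stage 5 [80T→28T]: ω = 226.8063×80/28 = 648.0180 rpm, dir flips to −; running = −648.0180
Stage 6 [47T→20T]: ω = 648.0180×47/20 = 1522.8423 rpm, dir flips to +; running = +1522.8423

+1522.8423 rpm (same as input, |ω| = 1522.8423 rpm)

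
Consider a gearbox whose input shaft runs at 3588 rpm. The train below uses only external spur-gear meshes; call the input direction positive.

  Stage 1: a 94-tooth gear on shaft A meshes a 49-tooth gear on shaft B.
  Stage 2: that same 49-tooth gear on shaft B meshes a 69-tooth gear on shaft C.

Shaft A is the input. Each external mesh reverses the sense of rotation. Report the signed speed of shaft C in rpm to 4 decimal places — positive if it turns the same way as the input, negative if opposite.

Stage 1 [94T→49T]: ω = 3588.0000×94/49 = 6883.1020 rpm, dir flips to −; running = −6883.1020
Stage 2 [49T→69T]: ω = 6883.1020×49/69 = 4888.0000 rpm, dir flips to +; running = +4888.0000

+4888.0000 rpm (same as input, |ω| = 4888.0000 rpm)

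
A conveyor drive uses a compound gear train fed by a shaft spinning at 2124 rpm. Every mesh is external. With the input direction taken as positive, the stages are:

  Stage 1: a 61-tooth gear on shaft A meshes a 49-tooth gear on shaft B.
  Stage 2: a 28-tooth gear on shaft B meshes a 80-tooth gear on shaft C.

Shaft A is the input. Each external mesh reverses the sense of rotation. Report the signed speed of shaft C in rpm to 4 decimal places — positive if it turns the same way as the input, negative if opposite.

+925.4571 rpm (same as input, |ω| = 925.4571 rpm)

Stage 1 [61T→49T]: ω = 2124.0000×61/49 = 2644.1633 rpm, dir flips to −; running = −2644.1633
Stage 2 [28T→80T]: ω = 2644.1633×28/80 = 925.4571 rpm, dir flips to +; running = +925.4571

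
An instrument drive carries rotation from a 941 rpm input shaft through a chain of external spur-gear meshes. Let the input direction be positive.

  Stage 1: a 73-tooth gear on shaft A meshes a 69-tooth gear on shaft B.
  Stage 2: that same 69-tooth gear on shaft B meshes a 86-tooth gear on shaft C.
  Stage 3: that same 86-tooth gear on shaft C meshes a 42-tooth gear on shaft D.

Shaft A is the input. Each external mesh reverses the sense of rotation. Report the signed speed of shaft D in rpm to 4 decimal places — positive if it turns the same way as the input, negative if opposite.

Stage 1 [73T→69T]: ω = 941.0000×73/69 = 995.5507 rpm, dir flips to −; running = −995.5507
Stage 2 [69T→86T]: ω = 995.5507×69/86 = 798.7558 rpm, dir flips to +; running = +798.7558
Stage 3 [86T→42T]: ω = 798.7558×86/42 = 1635.5476 rpm, dir flips to −; running = −1635.5476

-1635.5476 rpm (opposite to input, |ω| = 1635.5476 rpm)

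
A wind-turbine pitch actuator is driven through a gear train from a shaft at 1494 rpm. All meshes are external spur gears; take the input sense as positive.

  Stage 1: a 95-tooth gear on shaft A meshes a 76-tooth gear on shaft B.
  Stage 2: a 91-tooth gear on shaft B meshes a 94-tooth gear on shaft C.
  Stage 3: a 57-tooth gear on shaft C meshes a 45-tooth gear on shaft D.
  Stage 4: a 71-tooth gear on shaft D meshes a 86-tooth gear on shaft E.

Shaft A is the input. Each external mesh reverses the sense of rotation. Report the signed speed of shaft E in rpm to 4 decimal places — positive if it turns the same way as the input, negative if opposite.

+1890.5858 rpm (same as input, |ω| = 1890.5858 rpm)

Stage 1 [95T→76T]: ω = 1494.0000×95/76 = 1867.5000 rpm, dir flips to −; running = −1867.5000
Stage 2 [91T→94T]: ω = 1867.5000×91/94 = 1807.8989 rpm, dir flips to +; running = +1807.8989
Stage 3 [57T→45T]: ω = 1807.8989×57/45 = 2290.0053 rpm, dir flips to −; running = −2290.0053
Stage 4 [71T→86T]: ω = 2290.0053×71/86 = 1890.5858 rpm, dir flips to +; running = +1890.5858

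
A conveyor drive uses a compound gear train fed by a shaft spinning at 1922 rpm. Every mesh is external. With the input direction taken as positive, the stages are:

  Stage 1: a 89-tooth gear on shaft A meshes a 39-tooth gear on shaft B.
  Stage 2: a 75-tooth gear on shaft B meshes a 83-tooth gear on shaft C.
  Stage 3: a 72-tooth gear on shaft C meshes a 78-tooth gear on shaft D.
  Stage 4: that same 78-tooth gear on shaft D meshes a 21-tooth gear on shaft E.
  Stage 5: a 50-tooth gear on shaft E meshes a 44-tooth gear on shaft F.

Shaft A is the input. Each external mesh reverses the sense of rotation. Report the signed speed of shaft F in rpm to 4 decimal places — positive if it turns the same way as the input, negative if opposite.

-15441.6066 rpm (opposite to input, |ω| = 15441.6066 rpm)

Stage 1 [89T→39T]: ω = 1922.0000×89/39 = 4386.1026 rpm, dir flips to −; running = −4386.1026
Stage 2 [75T→83T]: ω = 4386.1026×75/83 = 3963.3457 rpm, dir flips to +; running = +3963.3457
Stage 3 [72T→78T]: ω = 3963.3457×72/78 = 3658.4729 rpm, dir flips to −; running = −3658.4729
Stage 4 [78T→21T]: ω = 3658.4729×78/21 = 13588.6138 rpm, dir flips to +; running = +13588.6138
Stage 5 [50T→44T]: ω = 13588.6138×50/44 = 15441.6066 rpm, dir flips to −; running = −15441.6066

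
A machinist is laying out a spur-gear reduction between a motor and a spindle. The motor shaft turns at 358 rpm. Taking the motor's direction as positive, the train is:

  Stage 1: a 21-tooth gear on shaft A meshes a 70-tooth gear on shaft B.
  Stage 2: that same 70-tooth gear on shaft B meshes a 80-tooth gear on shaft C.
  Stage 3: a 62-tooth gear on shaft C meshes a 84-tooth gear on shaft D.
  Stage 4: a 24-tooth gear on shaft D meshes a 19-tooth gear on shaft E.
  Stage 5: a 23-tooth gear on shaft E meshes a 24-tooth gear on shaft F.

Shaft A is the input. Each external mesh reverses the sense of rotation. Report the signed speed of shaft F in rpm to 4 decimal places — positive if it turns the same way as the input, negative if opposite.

Stage 1 [21T→70T]: ω = 358.0000×21/70 = 107.4000 rpm, dir flips to −; running = −107.4000
Stage 2 [70T→80T]: ω = 107.4000×70/80 = 93.9750 rpm, dir flips to +; running = +93.9750
Stage 3 [62T→84T]: ω = 93.9750×62/84 = 69.3625 rpm, dir flips to −; running = −69.3625
Stage 4 [24T→19T]: ω = 69.3625×24/19 = 87.6158 rpm, dir flips to +; running = +87.6158
Stage 5 [23T→24T]: ω = 87.6158×23/24 = 83.9651 rpm, dir flips to −; running = −83.9651

-83.9651 rpm (opposite to input, |ω| = 83.9651 rpm)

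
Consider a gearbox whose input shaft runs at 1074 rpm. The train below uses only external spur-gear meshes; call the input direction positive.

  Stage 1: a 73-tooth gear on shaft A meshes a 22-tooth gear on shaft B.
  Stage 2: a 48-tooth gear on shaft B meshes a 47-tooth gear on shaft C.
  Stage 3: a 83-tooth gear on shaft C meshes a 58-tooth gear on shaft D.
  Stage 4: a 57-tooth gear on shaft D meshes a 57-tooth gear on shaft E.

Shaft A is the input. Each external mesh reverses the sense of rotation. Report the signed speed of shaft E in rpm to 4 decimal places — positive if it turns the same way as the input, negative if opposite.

+5208.3234 rpm (same as input, |ω| = 5208.3234 rpm)

Stage 1 [73T→22T]: ω = 1074.0000×73/22 = 3563.7273 rpm, dir flips to −; running = −3563.7273
Stage 2 [48T→47T]: ω = 3563.7273×48/47 = 3639.5513 rpm, dir flips to +; running = +3639.5513
Stage 3 [83T→58T]: ω = 3639.5513×83/58 = 5208.3234 rpm, dir flips to −; running = −5208.3234
Stage 4 [57T→57T]: ω = 5208.3234×57/57 = 5208.3234 rpm, dir flips to +; running = +5208.3234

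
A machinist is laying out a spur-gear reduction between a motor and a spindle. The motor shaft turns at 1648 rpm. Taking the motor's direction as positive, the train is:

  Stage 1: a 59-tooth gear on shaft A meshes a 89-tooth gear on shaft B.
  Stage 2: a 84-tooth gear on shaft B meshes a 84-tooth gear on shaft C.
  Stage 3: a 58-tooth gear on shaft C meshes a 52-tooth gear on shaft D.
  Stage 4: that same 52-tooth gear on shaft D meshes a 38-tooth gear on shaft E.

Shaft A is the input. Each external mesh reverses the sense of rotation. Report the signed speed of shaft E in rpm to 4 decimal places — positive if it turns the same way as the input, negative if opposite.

Stage 1 [59T→89T]: ω = 1648.0000×59/89 = 1092.4944 rpm, dir flips to −; running = −1092.4944
Stage 2 [84T→84T]: ω = 1092.4944×84/84 = 1092.4944 rpm, dir flips to +; running = +1092.4944
Stage 3 [58T→52T]: ω = 1092.4944×58/52 = 1218.5514 rpm, dir flips to −; running = −1218.5514
Stage 4 [52T→38T]: ω = 1218.5514×52/38 = 1667.4914 rpm, dir flips to +; running = +1667.4914

+1667.4914 rpm (same as input, |ω| = 1667.4914 rpm)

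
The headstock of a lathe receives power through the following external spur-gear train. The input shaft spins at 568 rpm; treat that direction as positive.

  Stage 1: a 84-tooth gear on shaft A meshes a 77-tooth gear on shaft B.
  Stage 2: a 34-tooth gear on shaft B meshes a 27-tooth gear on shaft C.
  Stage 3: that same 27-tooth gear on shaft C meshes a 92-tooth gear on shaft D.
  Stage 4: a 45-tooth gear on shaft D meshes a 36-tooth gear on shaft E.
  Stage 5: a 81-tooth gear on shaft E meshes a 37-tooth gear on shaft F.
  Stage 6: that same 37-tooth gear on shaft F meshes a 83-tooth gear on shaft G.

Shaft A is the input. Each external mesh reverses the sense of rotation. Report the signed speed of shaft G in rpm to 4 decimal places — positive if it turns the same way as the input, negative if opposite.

Stage 1 [84T→77T]: ω = 568.0000×84/77 = 619.6364 rpm, dir flips to −; running = −619.6364
Stage 2 [34T→27T]: ω = 619.6364×34/27 = 780.2828 rpm, dir flips to +; running = +780.2828
Stage 3 [27T→92T]: ω = 780.2828×27/92 = 228.9960 rpm, dir flips to −; running = −228.9960
Stage 4 [45T→36T]: ω = 228.9960×45/36 = 286.2451 rpm, dir flips to +; running = +286.2451
Stage 5 [81T→37T]: ω = 286.2451×81/37 = 626.6446 rpm, dir flips to −; running = −626.6446
Stage 6 [37T→83T]: ω = 626.6446×37/83 = 279.3476 rpm, dir flips to +; running = +279.3476

+279.3476 rpm (same as input, |ω| = 279.3476 rpm)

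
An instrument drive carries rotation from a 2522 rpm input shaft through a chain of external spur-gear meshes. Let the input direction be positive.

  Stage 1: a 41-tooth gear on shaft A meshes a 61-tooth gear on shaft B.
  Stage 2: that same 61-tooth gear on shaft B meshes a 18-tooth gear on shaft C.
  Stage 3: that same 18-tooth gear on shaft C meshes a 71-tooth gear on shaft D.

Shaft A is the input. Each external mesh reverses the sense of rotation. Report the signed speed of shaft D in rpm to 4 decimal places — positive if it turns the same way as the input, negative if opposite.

Stage 1 [41T→61T]: ω = 2522.0000×41/61 = 1695.1148 rpm, dir flips to −; running = −1695.1148
Stage 2 [61T→18T]: ω = 1695.1148×61/18 = 5744.5556 rpm, dir flips to +; running = +5744.5556
Stage 3 [18T→71T]: ω = 5744.5556×18/71 = 1456.3662 rpm, dir flips to −; running = −1456.3662

-1456.3662 rpm (opposite to input, |ω| = 1456.3662 rpm)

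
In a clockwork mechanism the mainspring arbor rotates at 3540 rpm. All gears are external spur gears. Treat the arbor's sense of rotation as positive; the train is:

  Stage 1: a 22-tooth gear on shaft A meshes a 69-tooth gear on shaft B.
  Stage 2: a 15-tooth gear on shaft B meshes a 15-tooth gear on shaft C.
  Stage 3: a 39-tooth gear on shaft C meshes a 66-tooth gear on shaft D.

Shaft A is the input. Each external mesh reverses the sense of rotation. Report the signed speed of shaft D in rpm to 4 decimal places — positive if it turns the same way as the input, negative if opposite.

Stage 1 [22T→69T]: ω = 3540.0000×22/69 = 1128.6957 rpm, dir flips to −; running = −1128.6957
Stage 2 [15T→15T]: ω = 1128.6957×15/15 = 1128.6957 rpm, dir flips to +; running = +1128.6957
Stage 3 [39T→66T]: ω = 1128.6957×39/66 = 666.9565 rpm, dir flips to −; running = −666.9565

-666.9565 rpm (opposite to input, |ω| = 666.9565 rpm)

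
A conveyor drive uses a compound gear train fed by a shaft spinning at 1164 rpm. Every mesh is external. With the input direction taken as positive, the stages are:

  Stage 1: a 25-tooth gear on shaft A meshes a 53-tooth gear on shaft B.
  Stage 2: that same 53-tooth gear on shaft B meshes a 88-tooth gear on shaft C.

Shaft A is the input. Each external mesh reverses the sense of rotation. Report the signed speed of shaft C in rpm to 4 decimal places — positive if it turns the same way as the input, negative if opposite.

Stage 1 [25T→53T]: ω = 1164.0000×25/53 = 549.0566 rpm, dir flips to −; running = −549.0566
Stage 2 [53T→88T]: ω = 549.0566×53/88 = 330.6818 rpm, dir flips to +; running = +330.6818

+330.6818 rpm (same as input, |ω| = 330.6818 rpm)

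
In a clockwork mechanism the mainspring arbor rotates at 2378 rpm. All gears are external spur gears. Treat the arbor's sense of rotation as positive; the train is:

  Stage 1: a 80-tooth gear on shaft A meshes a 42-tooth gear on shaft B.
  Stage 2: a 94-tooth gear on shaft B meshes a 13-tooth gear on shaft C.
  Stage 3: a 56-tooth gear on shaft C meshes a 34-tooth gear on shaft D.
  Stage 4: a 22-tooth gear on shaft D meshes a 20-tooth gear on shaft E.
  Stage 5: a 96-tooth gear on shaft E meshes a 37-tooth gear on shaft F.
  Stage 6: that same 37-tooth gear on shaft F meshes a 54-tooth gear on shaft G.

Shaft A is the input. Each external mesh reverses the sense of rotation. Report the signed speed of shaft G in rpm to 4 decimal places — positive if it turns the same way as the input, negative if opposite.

+105491.2204 rpm (same as input, |ω| = 105491.2204 rpm)

Stage 1 [80T→42T]: ω = 2378.0000×80/42 = 4529.5238 rpm, dir flips to −; running = −4529.5238
Stage 2 [94T→13T]: ω = 4529.5238×94/13 = 32751.9414 rpm, dir flips to +; running = +32751.9414
Stage 3 [56T→34T]: ω = 32751.9414×56/34 = 53944.3741 rpm, dir flips to −; running = −53944.3741
Stage 4 [22T→20T]: ω = 53944.3741×22/20 = 59338.8115 rpm, dir flips to +; running = +59338.8115
Stage 5 [96T→37T]: ω = 59338.8115×96/37 = 153960.1595 rpm, dir flips to −; running = −153960.1595
Stage 6 [37T→54T]: ω = 153960.1595×37/54 = 105491.2204 rpm, dir flips to +; running = +105491.2204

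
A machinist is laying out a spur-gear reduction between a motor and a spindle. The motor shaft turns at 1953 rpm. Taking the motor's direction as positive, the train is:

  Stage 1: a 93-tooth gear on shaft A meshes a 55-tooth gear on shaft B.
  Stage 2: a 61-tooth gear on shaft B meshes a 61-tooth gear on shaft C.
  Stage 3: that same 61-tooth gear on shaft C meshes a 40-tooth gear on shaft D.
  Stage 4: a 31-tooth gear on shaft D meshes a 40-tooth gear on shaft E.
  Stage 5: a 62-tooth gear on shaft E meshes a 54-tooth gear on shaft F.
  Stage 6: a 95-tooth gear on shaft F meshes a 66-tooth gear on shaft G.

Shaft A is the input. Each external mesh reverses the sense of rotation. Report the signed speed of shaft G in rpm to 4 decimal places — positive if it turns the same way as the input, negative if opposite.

+6450.1772 rpm (same as input, |ω| = 6450.1772 rpm)

Stage 1 [93T→55T]: ω = 1953.0000×93/55 = 3302.3455 rpm, dir flips to −; running = −3302.3455
Stage 2 [61T→61T]: ω = 3302.3455×61/61 = 3302.3455 rpm, dir flips to +; running = +3302.3455
Stage 3 [61T→40T]: ω = 3302.3455×61/40 = 5036.0768 rpm, dir flips to −; running = −5036.0768
Stage 4 [31T→40T]: ω = 5036.0768×31/40 = 3902.9595 rpm, dir flips to +; running = +3902.9595
Stage 5 [62T→54T]: ω = 3902.9595×62/54 = 4481.1758 rpm, dir flips to −; running = −4481.1758
Stage 6 [95T→66T]: ω = 4481.1758×95/66 = 6450.1772 rpm, dir flips to +; running = +6450.1772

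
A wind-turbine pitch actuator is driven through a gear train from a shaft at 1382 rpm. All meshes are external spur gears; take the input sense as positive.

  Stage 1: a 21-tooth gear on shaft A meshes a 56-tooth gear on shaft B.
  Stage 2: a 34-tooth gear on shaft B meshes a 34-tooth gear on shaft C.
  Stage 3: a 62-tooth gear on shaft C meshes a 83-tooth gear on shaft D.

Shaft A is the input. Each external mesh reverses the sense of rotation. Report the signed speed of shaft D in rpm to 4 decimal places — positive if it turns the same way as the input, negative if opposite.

Stage 1 [21T→56T]: ω = 1382.0000×21/56 = 518.2500 rpm, dir flips to −; running = −518.2500
Stage 2 [34T→34T]: ω = 518.2500×34/34 = 518.2500 rpm, dir flips to +; running = +518.2500
Stage 3 [62T→83T]: ω = 518.2500×62/83 = 387.1265 rpm, dir flips to −; running = −387.1265

-387.1265 rpm (opposite to input, |ω| = 387.1265 rpm)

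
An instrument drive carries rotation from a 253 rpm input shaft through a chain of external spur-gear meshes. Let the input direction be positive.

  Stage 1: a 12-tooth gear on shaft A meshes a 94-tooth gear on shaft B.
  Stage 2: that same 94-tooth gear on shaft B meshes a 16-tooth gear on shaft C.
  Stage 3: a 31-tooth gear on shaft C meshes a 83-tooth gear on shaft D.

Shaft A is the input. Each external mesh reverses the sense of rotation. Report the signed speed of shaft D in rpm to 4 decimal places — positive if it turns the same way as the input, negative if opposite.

-70.8705 rpm (opposite to input, |ω| = 70.8705 rpm)

Stage 1 [12T→94T]: ω = 253.0000×12/94 = 32.2979 rpm, dir flips to −; running = −32.2979
Stage 2 [94T→16T]: ω = 32.2979×94/16 = 189.7500 rpm, dir flips to +; running = +189.7500
Stage 3 [31T→83T]: ω = 189.7500×31/83 = 70.8705 rpm, dir flips to −; running = −70.8705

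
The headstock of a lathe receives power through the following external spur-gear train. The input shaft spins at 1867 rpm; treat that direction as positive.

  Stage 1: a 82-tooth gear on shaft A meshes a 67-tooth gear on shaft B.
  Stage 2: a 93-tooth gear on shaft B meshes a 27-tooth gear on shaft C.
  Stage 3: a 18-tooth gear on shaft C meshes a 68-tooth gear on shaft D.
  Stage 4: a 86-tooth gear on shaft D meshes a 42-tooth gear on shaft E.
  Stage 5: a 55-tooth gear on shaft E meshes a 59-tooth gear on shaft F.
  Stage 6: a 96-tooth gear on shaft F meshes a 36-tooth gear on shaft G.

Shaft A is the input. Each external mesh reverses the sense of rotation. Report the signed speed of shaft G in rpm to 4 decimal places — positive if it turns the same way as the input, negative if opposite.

+10604.6103 rpm (same as input, |ω| = 10604.6103 rpm)

Stage 1 [82T→67T]: ω = 1867.0000×82/67 = 2284.9851 rpm, dir flips to −; running = −2284.9851
Stage 2 [93T→27T]: ω = 2284.9851×93/27 = 7870.5041 rpm, dir flips to +; running = +7870.5041
Stage 3 [18T→68T]: ω = 7870.5041×18/68 = 2083.3687 rpm, dir flips to −; running = −2083.3687
Stage 4 [86T→42T]: ω = 2083.3687×86/42 = 4265.9455 rpm, dir flips to +; running = +4265.9455
Stage 5 [55T→59T]: ω = 4265.9455×55/59 = 3976.7289 rpm, dir flips to −; running = −3976.7289
Stage 6 [96T→36T]: ω = 3976.7289×96/36 = 10604.6103 rpm, dir flips to +; running = +10604.6103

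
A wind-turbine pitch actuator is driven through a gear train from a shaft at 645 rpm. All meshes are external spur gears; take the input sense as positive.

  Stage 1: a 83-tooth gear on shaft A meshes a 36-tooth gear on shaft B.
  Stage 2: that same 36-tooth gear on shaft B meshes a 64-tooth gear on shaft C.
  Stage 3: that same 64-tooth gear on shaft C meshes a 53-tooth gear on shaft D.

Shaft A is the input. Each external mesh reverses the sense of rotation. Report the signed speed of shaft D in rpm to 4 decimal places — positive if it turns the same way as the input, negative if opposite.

Stage 1 [83T→36T]: ω = 645.0000×83/36 = 1487.0833 rpm, dir flips to −; running = −1487.0833
Stage 2 [36T→64T]: ω = 1487.0833×36/64 = 836.4844 rpm, dir flips to +; running = +836.4844
Stage 3 [64T→53T]: ω = 836.4844×64/53 = 1010.0943 rpm, dir flips to −; running = −1010.0943

-1010.0943 rpm (opposite to input, |ω| = 1010.0943 rpm)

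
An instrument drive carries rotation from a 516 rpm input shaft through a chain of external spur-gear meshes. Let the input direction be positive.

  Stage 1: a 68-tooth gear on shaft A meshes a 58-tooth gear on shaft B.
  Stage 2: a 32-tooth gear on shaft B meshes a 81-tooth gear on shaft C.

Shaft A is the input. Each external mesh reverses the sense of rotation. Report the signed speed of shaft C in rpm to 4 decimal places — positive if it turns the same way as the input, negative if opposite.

Stage 1 [68T→58T]: ω = 516.0000×68/58 = 604.9655 rpm, dir flips to −; running = −604.9655
Stage 2 [32T→81T]: ω = 604.9655×32/81 = 238.9987 rpm, dir flips to +; running = +238.9987

+238.9987 rpm (same as input, |ω| = 238.9987 rpm)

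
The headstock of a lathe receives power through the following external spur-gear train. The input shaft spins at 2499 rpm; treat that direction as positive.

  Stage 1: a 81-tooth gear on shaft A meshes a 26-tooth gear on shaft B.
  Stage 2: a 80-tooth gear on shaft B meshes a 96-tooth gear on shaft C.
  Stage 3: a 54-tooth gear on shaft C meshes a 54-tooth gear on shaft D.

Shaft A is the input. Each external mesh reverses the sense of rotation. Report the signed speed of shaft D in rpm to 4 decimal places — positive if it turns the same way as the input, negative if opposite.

Stage 1 [81T→26T]: ω = 2499.0000×81/26 = 7785.3462 rpm, dir flips to −; running = −7785.3462
Stage 2 [80T→96T]: ω = 7785.3462×80/96 = 6487.7885 rpm, dir flips to +; running = +6487.7885
Stage 3 [54T→54T]: ω = 6487.7885×54/54 = 6487.7885 rpm, dir flips to −; running = −6487.7885

-6487.7885 rpm (opposite to input, |ω| = 6487.7885 rpm)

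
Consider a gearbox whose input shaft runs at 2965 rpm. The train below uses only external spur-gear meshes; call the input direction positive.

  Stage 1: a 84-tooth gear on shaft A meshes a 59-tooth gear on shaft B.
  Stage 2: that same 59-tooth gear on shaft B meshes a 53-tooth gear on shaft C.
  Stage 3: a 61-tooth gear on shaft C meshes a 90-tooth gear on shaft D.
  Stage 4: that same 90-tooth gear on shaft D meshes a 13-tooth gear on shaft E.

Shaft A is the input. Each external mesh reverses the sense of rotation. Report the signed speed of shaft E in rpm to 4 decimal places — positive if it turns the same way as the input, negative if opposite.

Stage 1 [84T→59T]: ω = 2965.0000×84/59 = 4221.3559 rpm, dir flips to −; running = −4221.3559
Stage 2 [59T→53T]: ω = 4221.3559×59/53 = 4699.2453 rpm, dir flips to +; running = +4699.2453
Stage 3 [61T→90T]: ω = 4699.2453×61/90 = 3185.0440 rpm, dir flips to −; running = −3185.0440
Stage 4 [90T→13T]: ω = 3185.0440×90/13 = 22050.3048 rpm, dir flips to +; running = +22050.3048

+22050.3048 rpm (same as input, |ω| = 22050.3048 rpm)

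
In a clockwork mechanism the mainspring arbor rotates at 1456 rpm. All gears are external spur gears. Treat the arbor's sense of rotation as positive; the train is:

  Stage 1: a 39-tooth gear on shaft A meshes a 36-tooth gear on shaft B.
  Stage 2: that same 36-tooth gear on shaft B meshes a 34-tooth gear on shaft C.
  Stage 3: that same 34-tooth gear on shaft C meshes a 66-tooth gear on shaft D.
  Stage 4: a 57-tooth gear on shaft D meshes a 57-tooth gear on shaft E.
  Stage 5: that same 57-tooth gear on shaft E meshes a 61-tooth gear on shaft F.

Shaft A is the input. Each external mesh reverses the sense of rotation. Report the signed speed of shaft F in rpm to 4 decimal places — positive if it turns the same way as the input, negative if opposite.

-803.9463 rpm (opposite to input, |ω| = 803.9463 rpm)

Stage 1 [39T→36T]: ω = 1456.0000×39/36 = 1577.3333 rpm, dir flips to −; running = −1577.3333
Stage 2 [36T→34T]: ω = 1577.3333×36/34 = 1670.1176 rpm, dir flips to +; running = +1670.1176
Stage 3 [34T→66T]: ω = 1670.1176×34/66 = 860.3636 rpm, dir flips to −; running = −860.3636
Stage 4 [57T→57T]: ω = 860.3636×57/57 = 860.3636 rpm, dir flips to +; running = +860.3636
Stage 5 [57T→61T]: ω = 860.3636×57/61 = 803.9463 rpm, dir flips to −; running = −803.9463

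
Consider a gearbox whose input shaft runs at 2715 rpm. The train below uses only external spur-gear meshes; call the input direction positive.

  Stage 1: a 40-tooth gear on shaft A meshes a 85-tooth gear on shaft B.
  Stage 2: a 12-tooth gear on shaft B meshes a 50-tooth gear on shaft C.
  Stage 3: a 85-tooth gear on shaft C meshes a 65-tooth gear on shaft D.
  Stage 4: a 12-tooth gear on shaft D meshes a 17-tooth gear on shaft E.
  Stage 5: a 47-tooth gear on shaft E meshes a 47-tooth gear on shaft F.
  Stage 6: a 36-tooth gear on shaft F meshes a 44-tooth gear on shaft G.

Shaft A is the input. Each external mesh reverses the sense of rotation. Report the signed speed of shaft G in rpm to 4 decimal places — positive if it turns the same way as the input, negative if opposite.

Stage 1 [40T→85T]: ω = 2715.0000×40/85 = 1277.6471 rpm, dir flips to −; running = −1277.6471
Stage 2 [12T→50T]: ω = 1277.6471×12/50 = 306.6353 rpm, dir flips to +; running = +306.6353
Stage 3 [85T→65T]: ω = 306.6353×85/65 = 400.9846 rpm, dir flips to −; running = −400.9846
Stage 4 [12T→17T]: ω = 400.9846×12/17 = 283.0480 rpm, dir flips to +; running = +283.0480
Stage 5 [47T→47T]: ω = 283.0480×47/47 = 283.0480 rpm, dir flips to −; running = −283.0480
Stage 6 [36T→44T]: ω = 283.0480×36/44 = 231.5847 rpm, dir flips to +; running = +231.5847

+231.5847 rpm (same as input, |ω| = 231.5847 rpm)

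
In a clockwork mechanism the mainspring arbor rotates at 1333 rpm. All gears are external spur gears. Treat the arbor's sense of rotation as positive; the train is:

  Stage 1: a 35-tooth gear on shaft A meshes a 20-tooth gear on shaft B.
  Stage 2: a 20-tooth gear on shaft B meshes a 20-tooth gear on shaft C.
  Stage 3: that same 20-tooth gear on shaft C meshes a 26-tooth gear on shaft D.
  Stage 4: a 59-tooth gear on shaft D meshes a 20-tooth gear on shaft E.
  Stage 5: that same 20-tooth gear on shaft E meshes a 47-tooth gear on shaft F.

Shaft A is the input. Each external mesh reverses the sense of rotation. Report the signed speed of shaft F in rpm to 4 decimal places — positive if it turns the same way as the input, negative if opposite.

-2252.5736 rpm (opposite to input, |ω| = 2252.5736 rpm)

Stage 1 [35T→20T]: ω = 1333.0000×35/20 = 2332.7500 rpm, dir flips to −; running = −2332.7500
Stage 2 [20T→20T]: ω = 2332.7500×20/20 = 2332.7500 rpm, dir flips to +; running = +2332.7500
Stage 3 [20T→26T]: ω = 2332.7500×20/26 = 1794.4231 rpm, dir flips to −; running = −1794.4231
Stage 4 [59T→20T]: ω = 1794.4231×59/20 = 5293.5481 rpm, dir flips to +; running = +5293.5481
Stage 5 [20T→47T]: ω = 5293.5481×20/47 = 2252.5736 rpm, dir flips to −; running = −2252.5736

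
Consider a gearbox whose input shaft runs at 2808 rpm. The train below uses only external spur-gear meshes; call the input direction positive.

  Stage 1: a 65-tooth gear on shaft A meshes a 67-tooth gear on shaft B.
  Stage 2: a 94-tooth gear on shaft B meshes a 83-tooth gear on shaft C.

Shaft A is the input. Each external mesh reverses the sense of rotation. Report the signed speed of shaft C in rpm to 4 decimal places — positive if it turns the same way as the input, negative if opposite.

+3085.2149 rpm (same as input, |ω| = 3085.2149 rpm)

Stage 1 [65T→67T]: ω = 2808.0000×65/67 = 2724.1791 rpm, dir flips to −; running = −2724.1791
Stage 2 [94T→83T]: ω = 2724.1791×94/83 = 3085.2149 rpm, dir flips to +; running = +3085.2149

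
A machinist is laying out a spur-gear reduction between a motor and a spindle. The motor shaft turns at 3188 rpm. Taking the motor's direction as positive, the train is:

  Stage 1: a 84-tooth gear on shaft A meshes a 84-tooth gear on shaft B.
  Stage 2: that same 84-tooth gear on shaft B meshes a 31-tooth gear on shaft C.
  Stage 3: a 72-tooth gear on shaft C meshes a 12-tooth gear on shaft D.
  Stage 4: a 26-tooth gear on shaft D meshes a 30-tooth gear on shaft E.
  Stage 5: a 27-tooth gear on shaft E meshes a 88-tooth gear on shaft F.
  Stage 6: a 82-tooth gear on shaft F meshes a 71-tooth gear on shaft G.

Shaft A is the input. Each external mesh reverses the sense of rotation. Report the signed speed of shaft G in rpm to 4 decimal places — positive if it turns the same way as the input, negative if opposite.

Stage 1 [84T→84T]: ω = 3188.0000×84/84 = 3188.0000 rpm, dir flips to −; running = −3188.0000
Stage 2 [84T→31T]: ω = 3188.0000×84/31 = 8638.4516 rpm, dir flips to +; running = +8638.4516
Stage 3 [72T→12T]: ω = 8638.4516×72/12 = 51830.7097 rpm, dir flips to −; running = −51830.7097
Stage 4 [26T→30T]: ω = 51830.7097×26/30 = 44919.9484 rpm, dir flips to +; running = +44919.9484
Stage 5 [27T→88T]: ω = 44919.9484×27/88 = 13782.2569 rpm, dir flips to −; running = −13782.2569
Stage 6 [82T→71T]: ω = 13782.2569×82/71 = 15917.5361 rpm, dir flips to +; running = +15917.5361

+15917.5361 rpm (same as input, |ω| = 15917.5361 rpm)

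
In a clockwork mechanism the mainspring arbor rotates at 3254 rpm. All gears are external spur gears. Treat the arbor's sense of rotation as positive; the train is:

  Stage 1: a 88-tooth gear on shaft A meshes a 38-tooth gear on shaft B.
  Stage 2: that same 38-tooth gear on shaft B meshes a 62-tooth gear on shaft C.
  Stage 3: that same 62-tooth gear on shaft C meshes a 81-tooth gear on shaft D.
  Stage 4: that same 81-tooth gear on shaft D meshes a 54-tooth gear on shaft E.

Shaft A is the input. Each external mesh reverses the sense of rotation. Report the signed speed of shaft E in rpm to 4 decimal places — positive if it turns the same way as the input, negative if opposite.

Stage 1 [88T→38T]: ω = 3254.0000×88/38 = 7535.5789 rpm, dir flips to −; running = −7535.5789
Stage 2 [38T→62T]: ω = 7535.5789×38/62 = 4618.5806 rpm, dir flips to +; running = +4618.5806
Stage 3 [62T→81T]: ω = 4618.5806×62/81 = 3535.2099 rpm, dir flips to −; running = −3535.2099
Stage 4 [81T→54T]: ω = 3535.2099×81/54 = 5302.8148 rpm, dir flips to +; running = +5302.8148

+5302.8148 rpm (same as input, |ω| = 5302.8148 rpm)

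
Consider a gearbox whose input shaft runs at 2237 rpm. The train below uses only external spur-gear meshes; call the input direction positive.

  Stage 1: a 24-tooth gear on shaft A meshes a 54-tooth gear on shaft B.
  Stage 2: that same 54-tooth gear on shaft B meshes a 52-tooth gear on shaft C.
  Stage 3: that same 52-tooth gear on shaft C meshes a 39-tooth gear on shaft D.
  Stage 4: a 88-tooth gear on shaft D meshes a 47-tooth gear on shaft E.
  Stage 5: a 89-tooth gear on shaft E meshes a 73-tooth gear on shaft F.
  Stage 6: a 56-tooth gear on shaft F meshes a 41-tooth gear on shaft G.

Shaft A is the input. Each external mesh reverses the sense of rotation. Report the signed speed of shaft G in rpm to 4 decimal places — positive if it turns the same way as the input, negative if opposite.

Stage 1 [24T→54T]: ω = 2237.0000×24/54 = 994.2222 rpm, dir flips to −; running = −994.2222
Stage 2 [54T→52T]: ω = 994.2222×54/52 = 1032.4615 rpm, dir flips to +; running = +1032.4615
Stage 3 [52T→39T]: ω = 1032.4615×52/39 = 1376.6154 rpm, dir flips to −; running = −1376.6154
Stage 4 [88T→47T]: ω = 1376.6154×88/47 = 2577.4926 rpm, dir flips to +; running = +2577.4926
Stage 5 [89T→73T]: ω = 2577.4926×89/73 = 3142.4225 rpm, dir flips to −; running = −3142.4225
Stage 6 [56T→41T]: ω = 3142.4225×56/41 = 4292.0893 rpm, dir flips to +; running = +4292.0893

+4292.0893 rpm (same as input, |ω| = 4292.0893 rpm)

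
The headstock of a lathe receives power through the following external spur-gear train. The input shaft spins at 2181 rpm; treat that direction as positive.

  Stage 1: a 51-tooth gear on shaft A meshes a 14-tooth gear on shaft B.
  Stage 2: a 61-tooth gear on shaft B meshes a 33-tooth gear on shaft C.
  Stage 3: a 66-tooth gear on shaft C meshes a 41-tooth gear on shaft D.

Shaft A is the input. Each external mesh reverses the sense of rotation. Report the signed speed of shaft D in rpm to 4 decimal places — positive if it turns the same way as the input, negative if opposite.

-23641.4321 rpm (opposite to input, |ω| = 23641.4321 rpm)

Stage 1 [51T→14T]: ω = 2181.0000×51/14 = 7945.0714 rpm, dir flips to −; running = −7945.0714
Stage 2 [61T→33T]: ω = 7945.0714×61/33 = 14686.3442 rpm, dir flips to +; running = +14686.3442
Stage 3 [66T→41T]: ω = 14686.3442×66/41 = 23641.4321 rpm, dir flips to −; running = −23641.4321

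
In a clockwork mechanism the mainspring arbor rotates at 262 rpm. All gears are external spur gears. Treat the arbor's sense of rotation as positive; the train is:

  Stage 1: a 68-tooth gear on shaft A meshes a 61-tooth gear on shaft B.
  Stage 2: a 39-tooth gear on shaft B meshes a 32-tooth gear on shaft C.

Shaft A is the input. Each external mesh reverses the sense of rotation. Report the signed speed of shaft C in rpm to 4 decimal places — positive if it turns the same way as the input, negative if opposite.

+355.9549 rpm (same as input, |ω| = 355.9549 rpm)

Stage 1 [68T→61T]: ω = 262.0000×68/61 = 292.0656 rpm, dir flips to −; running = −292.0656
Stage 2 [39T→32T]: ω = 292.0656×39/32 = 355.9549 rpm, dir flips to +; running = +355.9549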